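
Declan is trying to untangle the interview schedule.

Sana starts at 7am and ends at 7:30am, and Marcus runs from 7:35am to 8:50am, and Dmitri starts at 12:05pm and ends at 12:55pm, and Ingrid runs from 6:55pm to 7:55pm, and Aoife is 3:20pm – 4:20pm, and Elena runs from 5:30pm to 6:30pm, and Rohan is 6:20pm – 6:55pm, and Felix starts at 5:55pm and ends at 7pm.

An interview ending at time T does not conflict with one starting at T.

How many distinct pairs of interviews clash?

4

Two intervals overlap when each starts before the other ends.
Sorted by start: Sana, Marcus, Dmitri, Aoife, Elena, Felix, Rohan, Ingrid.
Marcus starts after Sana ends, so nothing later overlaps Sana either.
Dmitri starts after Marcus ends, so nothing later overlaps Marcus either.
Aoife starts after Dmitri ends, so nothing later overlaps Dmitri either.
Elena starts after Aoife ends, so nothing later overlaps Aoife either.
Felix starts before Elena ends → Elena and Felix overlap.
Rohan starts before Elena ends → Elena and Rohan overlap.
Ingrid starts after Elena ends.
Rohan starts before Felix ends → Felix and Rohan overlap.
Ingrid starts before Felix ends → Felix and Ingrid overlap.
Ingrid starts exactly when Rohan ends (back-to-back, no overlap).
Overlapping pairs: Elena & Felix, Elena & Rohan, Felix & Ingrid, Felix & Rohan — 4 in total.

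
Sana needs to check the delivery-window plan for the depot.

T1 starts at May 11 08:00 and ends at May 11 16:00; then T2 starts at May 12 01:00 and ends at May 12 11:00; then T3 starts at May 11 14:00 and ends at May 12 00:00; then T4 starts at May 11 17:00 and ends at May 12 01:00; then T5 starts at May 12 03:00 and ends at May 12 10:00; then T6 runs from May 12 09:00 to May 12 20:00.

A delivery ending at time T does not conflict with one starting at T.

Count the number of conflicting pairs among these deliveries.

Sorted by start: T1, T3, T4, T2, T5, T6.
T3 starts before T1 ends → T1 and T3 overlap.
T4 starts after T1 ends — done with T1.
T4 starts before T3 ends → T3 and T4 overlap.
T2 starts after T3 ends — done with T3.
T2 starts exactly when T4 ends (back-to-back, no overlap) — done with T4.
T5 starts before T2 ends → T2 and T5 overlap.
T6 starts before T2 ends → T2 and T6 overlap.
T6 starts before T5 ends → T5 and T6 overlap.
Overlapping pairs: T1 & T3, T2 & T5, T2 & T6, T3 & T4, T5 & T6 — 5 in total.

5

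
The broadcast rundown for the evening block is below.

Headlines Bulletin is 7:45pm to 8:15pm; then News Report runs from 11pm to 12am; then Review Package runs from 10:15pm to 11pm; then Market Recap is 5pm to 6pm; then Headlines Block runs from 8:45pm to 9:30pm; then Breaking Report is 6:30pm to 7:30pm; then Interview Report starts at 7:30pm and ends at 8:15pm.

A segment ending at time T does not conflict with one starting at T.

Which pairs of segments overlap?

Check each pair: they overlap iff neither finishes before the other starts.
Sorted by start: Market Recap, Breaking Report, Interview Report, Headlines Bulletin, Headlines Block, Review Package, News Report.
Breaking Report starts after Market Recap ends, so Market Recap has no further overlaps.
Interview Report starts exactly when Breaking Report ends (back-to-back, no overlap), so Breaking Report has no further overlaps.
Headlines Bulletin starts before Interview Report ends → Interview Report and Headlines Bulletin overlap.
Headlines Block starts after Interview Report ends, so Interview Report has no further overlaps.
Headlines Block starts after Headlines Bulletin ends, so Headlines Bulletin has no further overlaps.
Review Package starts after Headlines Block ends, so Headlines Block has no further overlaps.
News Report starts exactly when Review Package ends (back-to-back, no overlap).

Headlines Bulletin & Interview Report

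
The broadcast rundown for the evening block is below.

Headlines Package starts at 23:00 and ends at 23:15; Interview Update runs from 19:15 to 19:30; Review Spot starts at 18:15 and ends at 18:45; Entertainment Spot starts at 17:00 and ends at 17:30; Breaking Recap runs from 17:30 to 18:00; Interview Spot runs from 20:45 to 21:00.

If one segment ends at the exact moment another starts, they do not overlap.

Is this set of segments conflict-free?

Yes

Check each pair: they overlap iff neither finishes before the other starts.
Sorted by start: Entertainment Spot, Breaking Recap, Review Spot, Interview Update, Interview Spot, Headlines Package.
Breaking Recap starts exactly when Entertainment Spot ends (back-to-back, no overlap); Entertainment Spot is clear from here.
Review Spot starts after Breaking Recap ends; Breaking Recap is clear from here.
Interview Update starts after Review Spot ends; Review Spot is clear from here.
Interview Spot starts after Interview Update ends; Interview Update is clear from here.
Headlines Package starts after Interview Spot ends.
Every pair is clear; the schedule has no overlaps.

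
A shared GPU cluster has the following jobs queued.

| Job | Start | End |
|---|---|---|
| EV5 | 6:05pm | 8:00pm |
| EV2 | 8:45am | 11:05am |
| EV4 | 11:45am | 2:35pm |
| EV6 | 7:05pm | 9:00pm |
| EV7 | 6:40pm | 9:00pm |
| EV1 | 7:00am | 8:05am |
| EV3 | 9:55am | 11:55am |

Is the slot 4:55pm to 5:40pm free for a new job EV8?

Yes — the slot is free

EV1: ends 8:05am at or before EV8 starts 4:55pm → clear.
EV2: ends 11:05am at or before EV8 starts 4:55pm → clear.
EV3: ends 11:55am at or before EV8 starts 4:55pm → clear.
EV4: ends 2:35pm at or before EV8 starts 4:55pm → clear.
EV5: starts 6:05pm at or after EV8 ends 5:40pm → clear.
EV7: starts 6:40pm at or after EV8 ends 5:40pm → clear.
EV6: starts 7:05pm at or after EV8 ends 5:40pm → clear.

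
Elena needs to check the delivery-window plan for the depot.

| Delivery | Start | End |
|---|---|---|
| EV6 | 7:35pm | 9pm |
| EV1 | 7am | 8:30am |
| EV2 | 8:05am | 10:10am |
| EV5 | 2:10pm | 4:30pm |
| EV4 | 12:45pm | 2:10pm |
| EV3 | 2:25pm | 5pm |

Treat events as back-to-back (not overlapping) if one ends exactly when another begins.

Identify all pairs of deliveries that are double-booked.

EV1 & EV2, EV3 & EV5

Two intervals overlap when each starts before the other ends.
Sorted by start: EV1, EV2, EV4, EV5, EV3, EV6.
EV2 starts before EV1 ends → EV1 and EV2 overlap.
EV4 starts after EV1 ends — done with EV1.
EV4 starts after EV2 ends — done with EV2.
EV5 starts exactly when EV4 ends (back-to-back, no overlap) — done with EV4.
EV3 starts before EV5 ends → EV5 and EV3 overlap.
EV6 starts after EV5 ends.
EV6 starts after EV3 ends.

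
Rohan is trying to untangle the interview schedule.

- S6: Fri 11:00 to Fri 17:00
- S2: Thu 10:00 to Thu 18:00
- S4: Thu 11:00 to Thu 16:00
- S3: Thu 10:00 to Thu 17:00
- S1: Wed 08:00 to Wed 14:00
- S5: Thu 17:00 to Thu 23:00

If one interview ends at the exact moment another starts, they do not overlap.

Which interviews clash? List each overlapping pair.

Check each pair: they overlap iff neither finishes before the other starts.
Sorted by start: S1, S2, S3, S4, S5, S6.
S2 starts after S1 ends, so nothing later overlaps S1 either.
S3 starts before S2 ends → S2 and S3 overlap.
S4 starts before S2 ends → S2 and S4 overlap.
S5 starts before S2 ends → S2 and S5 overlap.
S6 starts after S2 ends.
S4 starts before S3 ends → S3 and S4 overlap.
S5 starts exactly when S3 ends (back-to-back, no overlap), so nothing later overlaps S3 either.
S5 starts after S4 ends, so nothing later overlaps S4 either.
S6 starts after S5 ends.

S2 & S3, S2 & S4, S2 & S5, S3 & S4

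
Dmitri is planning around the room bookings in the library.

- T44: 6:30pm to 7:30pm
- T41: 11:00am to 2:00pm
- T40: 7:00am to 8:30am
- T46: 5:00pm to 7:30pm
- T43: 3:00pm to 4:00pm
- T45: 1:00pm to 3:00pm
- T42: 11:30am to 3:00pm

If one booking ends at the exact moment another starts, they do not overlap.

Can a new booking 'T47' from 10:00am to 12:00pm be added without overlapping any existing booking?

T40: ends 8:30am at or before T47 starts 10:00am → clear.
T41: starts 11:00am before T47 ends 12:00pm, and ends 2:00pm after T47 starts 10:00am → overlap.
T42: starts 11:30am before T47 ends 12:00pm, and ends 3:00pm after T47 starts 10:00am → overlap.
T45: starts 1:00pm at or after T47 ends 12:00pm → clear.
T43: starts 3:00pm at or after T47 ends 12:00pm → clear.
T46: starts 5:00pm at or after T47 ends 12:00pm → clear.
T44: starts 6:30pm at or after T47 ends 12:00pm → clear.
T47 overlaps T41, T42.

No — it overlaps T41, T42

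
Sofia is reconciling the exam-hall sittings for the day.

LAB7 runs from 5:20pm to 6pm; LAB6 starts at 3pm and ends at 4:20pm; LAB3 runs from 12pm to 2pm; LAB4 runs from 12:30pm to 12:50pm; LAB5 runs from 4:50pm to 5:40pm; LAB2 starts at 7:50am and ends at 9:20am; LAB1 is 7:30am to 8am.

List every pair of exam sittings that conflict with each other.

Sorted by start: LAB1, LAB2, LAB3, LAB4, LAB6, LAB5, LAB7.
LAB2 starts before LAB1 ends → LAB1 and LAB2 overlap.
LAB3 starts after LAB1 ends, so LAB1 has no further overlaps.
LAB3 starts after LAB2 ends, so LAB2 has no further overlaps.
LAB4 starts before LAB3 ends → LAB3 and LAB4 overlap.
LAB6 starts after LAB3 ends, so LAB3 has no further overlaps.
LAB6 starts after LAB4 ends, so LAB4 has no further overlaps.
LAB5 starts after LAB6 ends, so LAB6 has no further overlaps.
LAB7 starts before LAB5 ends → LAB5 and LAB7 overlap.

LAB1 & LAB2, LAB3 & LAB4, LAB5 & LAB7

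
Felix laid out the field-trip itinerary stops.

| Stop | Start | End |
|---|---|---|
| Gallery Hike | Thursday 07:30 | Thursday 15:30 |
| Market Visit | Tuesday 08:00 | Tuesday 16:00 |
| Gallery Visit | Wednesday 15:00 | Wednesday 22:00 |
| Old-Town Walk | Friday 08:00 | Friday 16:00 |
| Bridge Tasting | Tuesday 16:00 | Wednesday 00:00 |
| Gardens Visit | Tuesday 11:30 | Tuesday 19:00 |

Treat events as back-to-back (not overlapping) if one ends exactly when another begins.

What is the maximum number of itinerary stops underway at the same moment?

2

Walk through starts and ends in time order (an end at T is processed before a start at T):
Tuesday 08:00 start Market Visit → 1
Tuesday 11:30 start Gardens Visit → 2
Tuesday 16:00 end Market Visit → 1
Tuesday 16:00 start Bridge Tasting → 2
Tuesday 19:00 end Gardens Visit → 1
Wednesday 00:00 end Bridge Tasting → 0
Wednesday 15:00 start Gallery Visit → 1
Wednesday 22:00 end Gallery Visit → 0
Thursday 07:30 start Gallery Hike → 1
Thursday 15:30 end Gallery Hike → 0
Friday 08:00 start Old-Town Walk → 1
Friday 16:00 end Old-Town Walk → 0
Peak is 2, at Tuesday 11:30 (Gardens Visit, Market Visit).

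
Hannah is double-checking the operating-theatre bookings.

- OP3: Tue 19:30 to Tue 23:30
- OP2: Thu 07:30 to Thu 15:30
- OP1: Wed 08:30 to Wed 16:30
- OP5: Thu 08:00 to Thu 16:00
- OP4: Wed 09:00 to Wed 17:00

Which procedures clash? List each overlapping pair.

Two intervals overlap when each starts before the other ends.
Sorted by start: OP3, OP1, OP4, OP2, OP5.
OP1 starts after OP3 ends, so OP3 has no further overlaps.
OP4 starts before OP1 ends → OP1 and OP4 overlap.
OP2 starts after OP1 ends, so OP1 has no further overlaps.
OP2 starts after OP4 ends, so OP4 has no further overlaps.
OP5 starts before OP2 ends → OP2 and OP5 overlap.

OP1 & OP4, OP2 & OP5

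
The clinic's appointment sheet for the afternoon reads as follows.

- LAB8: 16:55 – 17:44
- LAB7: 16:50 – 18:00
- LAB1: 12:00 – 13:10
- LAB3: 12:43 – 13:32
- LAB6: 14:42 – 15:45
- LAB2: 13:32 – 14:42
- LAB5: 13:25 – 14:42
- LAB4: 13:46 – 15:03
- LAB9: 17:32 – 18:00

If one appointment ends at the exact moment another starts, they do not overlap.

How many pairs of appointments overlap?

Sorted by start: LAB1, LAB3, LAB5, LAB2, LAB4, LAB6, LAB7, LAB8, LAB9.
LAB3 starts before LAB1 ends → LAB1 and LAB3 overlap.
LAB5 starts after LAB1 ends — done with LAB1.
LAB5 starts before LAB3 ends → LAB3 and LAB5 overlap.
LAB2 starts exactly when LAB3 ends (back-to-back, no overlap) — done with LAB3.
LAB2 starts before LAB5 ends → LAB5 and LAB2 overlap.
LAB4 starts before LAB5 ends → LAB5 and LAB4 overlap.
LAB6 starts exactly when LAB5 ends (back-to-back, no overlap) — done with LAB5.
LAB4 starts before LAB2 ends → LAB2 and LAB4 overlap.
LAB6 starts exactly when LAB2 ends (back-to-back, no overlap) — done with LAB2.
LAB6 starts before LAB4 ends → LAB4 and LAB6 overlap.
LAB7 starts after LAB4 ends — done with LAB4.
LAB7 starts after LAB6 ends — done with LAB6.
LAB8 starts before LAB7 ends → LAB7 and LAB8 overlap.
LAB9 starts before LAB7 ends → LAB7 and LAB9 overlap.
LAB9 starts before LAB8 ends → LAB8 and LAB9 overlap.
Overlapping pairs: LAB1 & LAB3, LAB2 & LAB4, LAB2 & LAB5, LAB3 & LAB5, LAB4 & LAB5, LAB4 & LAB6, LAB7 & LAB8, LAB7 & LAB9, LAB8 & LAB9 — 9 in total.

9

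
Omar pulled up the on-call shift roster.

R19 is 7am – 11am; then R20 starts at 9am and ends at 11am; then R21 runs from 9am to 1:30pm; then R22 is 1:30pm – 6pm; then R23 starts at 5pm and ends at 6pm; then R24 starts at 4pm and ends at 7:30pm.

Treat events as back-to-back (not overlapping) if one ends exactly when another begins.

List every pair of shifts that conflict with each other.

Sorted by start: R19, R20, R21, R22, R24, R23.
R20 starts before R19 ends → R19 and R20 overlap.
R21 starts before R19 ends → R19 and R21 overlap.
R22 starts after R19 ends, so R19 has no further overlaps.
R21 starts before R20 ends → R20 and R21 overlap.
R22 starts after R20 ends, so R20 has no further overlaps.
R22 starts exactly when R21 ends (back-to-back, no overlap), so R21 has no further overlaps.
R24 starts before R22 ends → R22 and R24 overlap.
R23 starts before R22 ends → R22 and R23 overlap.
R23 starts before R24 ends → R24 and R23 overlap.

R19 & R20, R19 & R21, R20 & R21, R22 & R23, R22 & R24, R23 & R24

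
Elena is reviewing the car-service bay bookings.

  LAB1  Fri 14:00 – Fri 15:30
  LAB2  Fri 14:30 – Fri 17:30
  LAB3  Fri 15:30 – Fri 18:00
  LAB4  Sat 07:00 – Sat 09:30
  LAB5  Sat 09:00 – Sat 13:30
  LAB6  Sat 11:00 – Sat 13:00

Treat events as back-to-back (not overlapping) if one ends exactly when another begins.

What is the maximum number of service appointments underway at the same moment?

2

Sweep the timeline, counting +1 at each start and −1 at each end (ends before starts at a tie):
Fri 14:00 start LAB1 → 1
Fri 14:30 start LAB2 → 2
Fri 15:30 end LAB1 → 1
Fri 15:30 start LAB3 → 2
Fri 17:30 end LAB2 → 1
Fri 18:00 end LAB3 → 0
Sat 07:00 start LAB4 → 1
Sat 09:00 start LAB5 → 2
Sat 09:30 end LAB4 → 1
Sat 11:00 start LAB6 → 2
Sat 13:00 end LAB6 → 1
Sat 13:30 end LAB5 → 0
Peak is 2, at Fri 14:30 (LAB1, LAB2).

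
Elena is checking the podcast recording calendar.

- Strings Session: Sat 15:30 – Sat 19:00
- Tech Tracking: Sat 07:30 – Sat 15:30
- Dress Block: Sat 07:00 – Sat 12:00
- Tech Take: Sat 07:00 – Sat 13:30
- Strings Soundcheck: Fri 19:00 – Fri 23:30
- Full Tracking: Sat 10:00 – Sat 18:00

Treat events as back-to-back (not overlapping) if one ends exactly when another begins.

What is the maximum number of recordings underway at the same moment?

4

Walk through starts and ends in time order (an end at T is processed before a start at T):
Fri 19:00 start Strings Soundcheck → 1
Fri 23:30 end Strings Soundcheck → 0
Sat 07:00 start Dress Block → 1
Sat 07:00 start Tech Take → 2
Sat 07:30 start Tech Tracking → 3
Sat 10:00 start Full Tracking → 4
Sat 12:00 end Dress Block → 3
Sat 13:30 end Tech Take → 2
Sat 15:30 end Tech Tracking → 1
Sat 15:30 start Strings Session → 2
Sat 18:00 end Full Tracking → 1
Sat 19:00 end Strings Session → 0
Peak is 4, at Sat 10:00 (Dress Block, Full Tracking, Tech Take, Tech Tracking).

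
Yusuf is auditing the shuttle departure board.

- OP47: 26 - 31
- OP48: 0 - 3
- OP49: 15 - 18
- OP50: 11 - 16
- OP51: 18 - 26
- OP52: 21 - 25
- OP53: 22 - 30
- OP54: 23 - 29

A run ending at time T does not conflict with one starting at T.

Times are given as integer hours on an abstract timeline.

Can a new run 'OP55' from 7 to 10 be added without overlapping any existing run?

Yes — the slot is free

OP48: ends 3 at or before OP55 starts 7 → clear.
OP50: starts 11 at or after OP55 ends 10 → clear.
OP49: starts 15 at or after OP55 ends 10 → clear.
OP51: starts 18 at or after OP55 ends 10 → clear.
OP52: starts 21 at or after OP55 ends 10 → clear.
OP53: starts 22 at or after OP55 ends 10 → clear.
OP54: starts 23 at or after OP55 ends 10 → clear.
OP47: starts 26 at or after OP55 ends 10 → clear.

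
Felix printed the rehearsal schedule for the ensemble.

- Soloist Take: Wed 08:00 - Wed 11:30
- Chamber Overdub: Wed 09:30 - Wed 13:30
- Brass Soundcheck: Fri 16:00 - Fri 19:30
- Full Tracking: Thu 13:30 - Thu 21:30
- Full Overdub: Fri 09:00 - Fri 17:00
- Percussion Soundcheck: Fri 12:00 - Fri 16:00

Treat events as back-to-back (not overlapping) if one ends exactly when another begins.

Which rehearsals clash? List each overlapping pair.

Brass Soundcheck & Full Overdub, Chamber Overdub & Soloist Take, Full Overdub & Percussion Soundcheck

Sorted by start: Soloist Take, Chamber Overdub, Full Tracking, Full Overdub, Percussion Soundcheck, Brass Soundcheck.
Chamber Overdub starts before Soloist Take ends → Soloist Take and Chamber Overdub overlap.
Full Tracking starts after Soloist Take ends, so nothing later overlaps Soloist Take either.
Full Tracking starts after Chamber Overdub ends, so nothing later overlaps Chamber Overdub either.
Full Overdub starts after Full Tracking ends, so nothing later overlaps Full Tracking either.
Percussion Soundcheck starts before Full Overdub ends → Full Overdub and Percussion Soundcheck overlap.
Brass Soundcheck starts before Full Overdub ends → Full Overdub and Brass Soundcheck overlap.
Brass Soundcheck starts exactly when Percussion Soundcheck ends (back-to-back, no overlap).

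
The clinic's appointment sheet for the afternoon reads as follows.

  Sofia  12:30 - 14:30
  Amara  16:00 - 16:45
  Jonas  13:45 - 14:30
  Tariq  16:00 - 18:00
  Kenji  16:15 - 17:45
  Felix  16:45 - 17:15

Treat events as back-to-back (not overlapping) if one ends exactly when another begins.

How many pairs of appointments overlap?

Sorted by start: Sofia, Jonas, Amara, Tariq, Kenji, Felix.
Jonas starts before Sofia ends → Sofia and Jonas overlap.
Amara starts after Sofia ends — done with Sofia.
Amara starts after Jonas ends — done with Jonas.
Tariq starts before Amara ends → Amara and Tariq overlap.
Kenji starts before Amara ends → Amara and Kenji overlap.
Felix starts exactly when Amara ends (back-to-back, no overlap).
Kenji starts before Tariq ends → Tariq and Kenji overlap.
Felix starts before Tariq ends → Tariq and Felix overlap.
Felix starts before Kenji ends → Kenji and Felix overlap.
Overlapping pairs: Amara & Kenji, Amara & Tariq, Felix & Kenji, Felix & Tariq, Jonas & Sofia, Kenji & Tariq — 6 in total.

6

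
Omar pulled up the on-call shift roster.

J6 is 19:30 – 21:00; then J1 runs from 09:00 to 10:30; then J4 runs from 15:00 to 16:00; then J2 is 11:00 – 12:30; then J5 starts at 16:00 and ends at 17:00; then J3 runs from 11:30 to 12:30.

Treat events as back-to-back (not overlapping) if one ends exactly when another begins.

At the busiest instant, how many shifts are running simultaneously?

Sweep the timeline, counting +1 at each start and −1 at each end (ends before starts at a tie):
09:00 start J1 → 1
10:30 end J1 → 0
11:00 start J2 → 1
11:30 start J3 → 2
12:30 end J2 → 1
12:30 end J3 → 0
15:00 start J4 → 1
16:00 end J4 → 0
16:00 start J5 → 1
17:00 end J5 → 0
19:30 start J6 → 1
21:00 end J6 → 0
Peak is 2, at 11:30 (J2, J3).

2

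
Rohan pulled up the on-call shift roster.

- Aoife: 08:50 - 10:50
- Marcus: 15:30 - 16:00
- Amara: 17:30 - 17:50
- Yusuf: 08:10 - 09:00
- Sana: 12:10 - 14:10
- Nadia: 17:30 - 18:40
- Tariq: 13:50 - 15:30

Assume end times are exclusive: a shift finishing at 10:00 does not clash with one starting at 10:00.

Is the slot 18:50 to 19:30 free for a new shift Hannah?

Yusuf: ends 09:00 at or before Hannah starts 18:50 → clear.
Aoife: ends 10:50 at or before Hannah starts 18:50 → clear.
Sana: ends 14:10 at or before Hannah starts 18:50 → clear.
Tariq: ends 15:30 at or before Hannah starts 18:50 → clear.
Marcus: ends 16:00 at or before Hannah starts 18:50 → clear.
Nadia: ends 18:40 at or before Hannah starts 18:50 → clear.
Amara: ends 17:50 at or before Hannah starts 18:50 → clear.

Yes — the slot is free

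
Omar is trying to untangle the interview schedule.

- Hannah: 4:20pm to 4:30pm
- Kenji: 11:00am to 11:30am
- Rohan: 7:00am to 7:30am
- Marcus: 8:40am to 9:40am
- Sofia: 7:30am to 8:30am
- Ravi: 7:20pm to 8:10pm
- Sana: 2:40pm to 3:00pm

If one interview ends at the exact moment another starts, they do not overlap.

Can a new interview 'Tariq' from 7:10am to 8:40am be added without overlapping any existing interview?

Rohan: starts 7:00am before Tariq ends 8:40am, and ends 7:30am after Tariq starts 7:10am → overlap.
Sofia: starts 7:30am before Tariq ends 8:40am, and ends 8:30am after Tariq starts 7:10am → overlap.
Marcus: starts 8:40am at or after Tariq ends 8:40am → clear.
Kenji: starts 11:00am at or after Tariq ends 8:40am → clear.
Sana: starts 2:40pm at or after Tariq ends 8:40am → clear.
Hannah: starts 4:20pm at or after Tariq ends 8:40am → clear.
Ravi: starts 7:20pm at or after Tariq ends 8:40am → clear.
Tariq overlaps Rohan, Sofia.

No — it overlaps Rohan, Sofia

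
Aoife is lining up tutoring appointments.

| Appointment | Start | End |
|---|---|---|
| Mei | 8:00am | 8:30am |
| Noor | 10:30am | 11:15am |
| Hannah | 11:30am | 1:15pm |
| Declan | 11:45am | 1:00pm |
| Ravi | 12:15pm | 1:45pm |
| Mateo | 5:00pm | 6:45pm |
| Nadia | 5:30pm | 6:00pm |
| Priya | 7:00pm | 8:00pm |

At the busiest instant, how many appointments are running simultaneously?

3

Sweep the timeline, counting +1 at each start and −1 at each end (ends before starts at a tie):
8:00am start Mei → 1
8:30am end Mei → 0
10:30am start Noor → 1
11:15am end Noor → 0
11:30am start Hannah → 1
11:45am start Declan → 2
12:15pm start Ravi → 3
1:00pm end Declan → 2
1:15pm end Hannah → 1
1:45pm end Ravi → 0
5:00pm start Mateo → 1
5:30pm start Nadia → 2
6:00pm end Nadia → 1
6:45pm end Mateo → 0
7:00pm start Priya → 1
8:00pm end Priya → 0
Peak is 3, at 12:15pm (Declan, Hannah, Ravi).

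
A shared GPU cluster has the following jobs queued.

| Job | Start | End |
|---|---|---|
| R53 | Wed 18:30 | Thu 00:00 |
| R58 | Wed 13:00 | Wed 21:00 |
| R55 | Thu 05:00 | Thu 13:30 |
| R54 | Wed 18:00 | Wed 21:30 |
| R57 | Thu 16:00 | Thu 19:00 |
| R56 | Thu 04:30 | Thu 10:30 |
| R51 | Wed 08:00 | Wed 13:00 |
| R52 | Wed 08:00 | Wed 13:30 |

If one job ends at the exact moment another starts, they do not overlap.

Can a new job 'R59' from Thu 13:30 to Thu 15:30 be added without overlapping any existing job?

Yes — the slot is free

R51: ends Wed 13:00 at or before R59 starts Thu 13:30 → clear.
R52: ends Wed 13:30 at or before R59 starts Thu 13:30 → clear.
R58: ends Wed 21:00 at or before R59 starts Thu 13:30 → clear.
R54: ends Wed 21:30 at or before R59 starts Thu 13:30 → clear.
R53: ends Thu 00:00 at or before R59 starts Thu 13:30 → clear.
R56: ends Thu 10:30 at or before R59 starts Thu 13:30 → clear.
R55: ends Thu 13:30 at or before R59 starts Thu 13:30 → clear.
R57: starts Thu 16:00 at or after R59 ends Thu 15:30 → clear.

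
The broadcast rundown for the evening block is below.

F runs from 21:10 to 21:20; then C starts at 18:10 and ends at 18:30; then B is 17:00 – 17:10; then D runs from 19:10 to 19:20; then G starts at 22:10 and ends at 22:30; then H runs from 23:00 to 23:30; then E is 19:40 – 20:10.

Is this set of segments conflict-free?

Yes

Sorted by start: B, C, D, E, F, G, H.
C starts after B ends, so nothing later overlaps B either.
D starts after C ends, so nothing later overlaps C either.
E starts after D ends, so nothing later overlaps D either.
F starts after E ends, so nothing later overlaps E either.
G starts after F ends, so nothing later overlaps F either.
H starts after G ends.
Every pair is clear; the schedule has no overlaps.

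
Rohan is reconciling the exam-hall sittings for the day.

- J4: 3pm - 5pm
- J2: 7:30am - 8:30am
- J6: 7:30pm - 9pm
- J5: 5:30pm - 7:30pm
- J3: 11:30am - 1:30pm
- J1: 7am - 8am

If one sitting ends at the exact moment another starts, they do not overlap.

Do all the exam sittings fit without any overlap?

No

Sorted by start: J1, J2, J3, J4, J5, J6.
J2 starts before J1 ends → J1 and J2 overlap.
That's a conflict, so the schedule is not conflict-free.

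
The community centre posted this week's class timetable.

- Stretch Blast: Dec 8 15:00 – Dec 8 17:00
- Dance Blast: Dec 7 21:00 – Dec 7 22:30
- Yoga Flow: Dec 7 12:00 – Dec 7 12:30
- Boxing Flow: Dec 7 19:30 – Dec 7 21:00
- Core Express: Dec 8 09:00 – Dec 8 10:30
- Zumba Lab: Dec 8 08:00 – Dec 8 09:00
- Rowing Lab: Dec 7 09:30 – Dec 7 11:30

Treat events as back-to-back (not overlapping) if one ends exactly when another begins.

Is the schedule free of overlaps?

Sorted by start: Rowing Lab, Yoga Flow, Boxing Flow, Dance Blast, Zumba Lab, Core Express, Stretch Blast.
Yoga Flow starts after Rowing Lab ends — done with Rowing Lab.
Boxing Flow starts after Yoga Flow ends — done with Yoga Flow.
Dance Blast starts exactly when Boxing Flow ends (back-to-back, no overlap) — done with Boxing Flow.
Zumba Lab starts after Dance Blast ends — done with Dance Blast.
Core Express starts exactly when Zumba Lab ends (back-to-back, no overlap) — done with Zumba Lab.
Stretch Blast starts after Core Express ends.
Every pair is clear; the schedule has no overlaps.

Yes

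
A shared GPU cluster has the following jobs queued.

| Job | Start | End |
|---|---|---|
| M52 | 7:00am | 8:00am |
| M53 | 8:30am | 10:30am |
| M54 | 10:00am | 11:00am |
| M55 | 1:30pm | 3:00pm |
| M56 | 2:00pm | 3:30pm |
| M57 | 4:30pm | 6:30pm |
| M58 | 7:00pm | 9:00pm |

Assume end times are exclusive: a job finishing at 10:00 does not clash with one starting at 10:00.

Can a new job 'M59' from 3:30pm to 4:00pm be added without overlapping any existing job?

M52: ends 8:00am at or before M59 starts 3:30pm → clear.
M53: ends 10:30am at or before M59 starts 3:30pm → clear.
M54: ends 11:00am at or before M59 starts 3:30pm → clear.
M55: ends 3:00pm at or before M59 starts 3:30pm → clear.
M56: ends 3:30pm at or before M59 starts 3:30pm → clear.
M57: starts 4:30pm at or after M59 ends 4:00pm → clear.
M58: starts 7:00pm at or after M59 ends 4:00pm → clear.

Yes — the slot is free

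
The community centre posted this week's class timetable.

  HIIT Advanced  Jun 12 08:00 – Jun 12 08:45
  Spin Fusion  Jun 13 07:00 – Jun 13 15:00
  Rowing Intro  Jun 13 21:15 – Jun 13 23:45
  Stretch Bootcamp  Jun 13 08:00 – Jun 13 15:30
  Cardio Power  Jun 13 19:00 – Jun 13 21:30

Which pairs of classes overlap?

Sorted by start: HIIT Advanced, Spin Fusion, Stretch Bootcamp, Cardio Power, Rowing Intro.
Spin Fusion starts after HIIT Advanced ends, so nothing later overlaps HIIT Advanced either.
Stretch Bootcamp starts before Spin Fusion ends → Spin Fusion and Stretch Bootcamp overlap.
Cardio Power starts after Spin Fusion ends, so nothing later overlaps Spin Fusion either.
Cardio Power starts after Stretch Bootcamp ends, so nothing later overlaps Stretch Bootcamp either.
Rowing Intro starts before Cardio Power ends → Cardio Power and Rowing Intro overlap.

Cardio Power & Rowing Intro, Spin Fusion & Stretch Bootcamp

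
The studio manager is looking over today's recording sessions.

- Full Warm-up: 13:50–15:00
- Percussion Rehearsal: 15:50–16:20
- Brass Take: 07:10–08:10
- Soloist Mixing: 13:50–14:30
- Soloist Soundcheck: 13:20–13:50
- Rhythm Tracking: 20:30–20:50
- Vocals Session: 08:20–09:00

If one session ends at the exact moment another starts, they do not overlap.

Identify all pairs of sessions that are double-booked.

Full Warm-up & Soloist Mixing

Two intervals overlap when each starts before the other ends.
Sorted by start: Brass Take, Vocals Session, Soloist Soundcheck, Soloist Mixing, Full Warm-up, Percussion Rehearsal, Rhythm Tracking.
Vocals Session starts after Brass Take ends — done with Brass Take.
Soloist Soundcheck starts after Vocals Session ends — done with Vocals Session.
Soloist Mixing starts exactly when Soloist Soundcheck ends (back-to-back, no overlap) — done with Soloist Soundcheck.
Full Warm-up starts before Soloist Mixing ends → Soloist Mixing and Full Warm-up overlap.
Percussion Rehearsal starts after Soloist Mixing ends — done with Soloist Mixing.
Percussion Rehearsal starts after Full Warm-up ends — done with Full Warm-up.
Rhythm Tracking starts after Percussion Rehearsal ends.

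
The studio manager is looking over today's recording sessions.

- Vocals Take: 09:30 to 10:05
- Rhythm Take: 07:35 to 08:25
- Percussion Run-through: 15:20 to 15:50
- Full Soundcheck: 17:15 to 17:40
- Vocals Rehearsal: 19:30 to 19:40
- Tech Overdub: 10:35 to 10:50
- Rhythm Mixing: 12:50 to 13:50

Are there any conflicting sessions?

No

Sorted by start: Rhythm Take, Vocals Take, Tech Overdub, Rhythm Mixing, Percussion Run-through, Full Soundcheck, Vocals Rehearsal.
Vocals Take starts after Rhythm Take ends, so Rhythm Take has no further overlaps.
Tech Overdub starts after Vocals Take ends, so Vocals Take has no further overlaps.
Rhythm Mixing starts after Tech Overdub ends, so Tech Overdub has no further overlaps.
Percussion Run-through starts after Rhythm Mixing ends, so Rhythm Mixing has no further overlaps.
Full Soundcheck starts after Percussion Run-through ends, so Percussion Run-through has no further overlaps.
Vocals Rehearsal starts after Full Soundcheck ends.
Every pair is clear; the schedule has no overlaps.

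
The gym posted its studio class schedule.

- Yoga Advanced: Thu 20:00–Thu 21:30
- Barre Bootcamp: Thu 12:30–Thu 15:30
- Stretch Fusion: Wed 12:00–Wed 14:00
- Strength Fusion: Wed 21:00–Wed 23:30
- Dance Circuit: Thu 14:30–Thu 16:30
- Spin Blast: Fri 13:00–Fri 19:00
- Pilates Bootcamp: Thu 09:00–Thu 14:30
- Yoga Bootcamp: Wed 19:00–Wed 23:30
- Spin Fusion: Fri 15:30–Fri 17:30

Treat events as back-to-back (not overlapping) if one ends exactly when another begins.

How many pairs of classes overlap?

4

Two intervals overlap when each starts before the other ends.
Sorted by start: Stretch Fusion, Yoga Bootcamp, Strength Fusion, Pilates Bootcamp, Barre Bootcamp, Dance Circuit, Yoga Advanced, Spin Blast, Spin Fusion.
Yoga Bootcamp starts after Stretch Fusion ends, so Stretch Fusion has no further overlaps.
Strength Fusion starts before Yoga Bootcamp ends → Yoga Bootcamp and Strength Fusion overlap.
Pilates Bootcamp starts after Yoga Bootcamp ends, so Yoga Bootcamp has no further overlaps.
Pilates Bootcamp starts after Strength Fusion ends, so Strength Fusion has no further overlaps.
Barre Bootcamp starts before Pilates Bootcamp ends → Pilates Bootcamp and Barre Bootcamp overlap.
Dance Circuit starts exactly when Pilates Bootcamp ends (back-to-back, no overlap), so Pilates Bootcamp has no further overlaps.
Dance Circuit starts before Barre Bootcamp ends → Barre Bootcamp and Dance Circuit overlap.
Yoga Advanced starts after Barre Bootcamp ends, so Barre Bootcamp has no further overlaps.
Yoga Advanced starts after Dance Circuit ends, so Dance Circuit has no further overlaps.
Spin Blast starts after Yoga Advanced ends, so Yoga Advanced has no further overlaps.
Spin Fusion starts before Spin Blast ends → Spin Blast and Spin Fusion overlap.
Overlapping pairs: Barre Bootcamp & Dance Circuit, Barre Bootcamp & Pilates Bootcamp, Spin Blast & Spin Fusion, Strength Fusion & Yoga Bootcamp — 4 in total.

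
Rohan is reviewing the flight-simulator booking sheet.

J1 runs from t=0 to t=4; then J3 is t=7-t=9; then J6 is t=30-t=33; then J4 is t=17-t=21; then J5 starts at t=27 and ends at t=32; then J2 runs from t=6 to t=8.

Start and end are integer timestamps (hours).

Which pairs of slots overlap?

Sorted by start: J1, J2, J3, J4, J5, J6.
J2 starts after J1 ends; J1 is clear from here.
J3 starts before J2 ends → J2 and J3 overlap.
J4 starts after J2 ends; J2 is clear from here.
J4 starts after J3 ends; J3 is clear from here.
J5 starts after J4 ends; J4 is clear from here.
J6 starts before J5 ends → J5 and J6 overlap.

J2 & J3, J5 & J6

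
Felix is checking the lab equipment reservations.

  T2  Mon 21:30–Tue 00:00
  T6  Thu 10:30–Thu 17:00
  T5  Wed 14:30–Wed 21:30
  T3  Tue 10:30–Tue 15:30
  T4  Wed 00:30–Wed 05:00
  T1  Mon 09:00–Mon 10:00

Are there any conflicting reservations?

Sorted by start: T1, T2, T3, T4, T5, T6.
T2 starts after T1 ends; T1 is clear from here.
T3 starts after T2 ends; T2 is clear from here.
T4 starts after T3 ends; T3 is clear from here.
T5 starts after T4 ends; T4 is clear from here.
T6 starts after T5 ends.
Every pair is clear; the schedule has no overlaps.

No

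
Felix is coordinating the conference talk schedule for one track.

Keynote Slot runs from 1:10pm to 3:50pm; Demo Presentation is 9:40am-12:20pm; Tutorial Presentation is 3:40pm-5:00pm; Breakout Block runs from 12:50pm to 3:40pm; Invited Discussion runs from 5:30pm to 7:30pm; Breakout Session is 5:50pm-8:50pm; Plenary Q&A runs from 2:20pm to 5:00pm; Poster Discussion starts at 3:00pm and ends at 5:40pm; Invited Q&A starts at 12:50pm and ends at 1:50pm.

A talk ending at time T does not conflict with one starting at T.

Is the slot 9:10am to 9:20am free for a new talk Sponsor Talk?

Demo Presentation: starts 9:40am at or after Sponsor Talk ends 9:20am → clear.
Invited Q&A: starts 12:50pm at or after Sponsor Talk ends 9:20am → clear.
Breakout Block: starts 12:50pm at or after Sponsor Talk ends 9:20am → clear.
Keynote Slot: starts 1:10pm at or after Sponsor Talk ends 9:20am → clear.
Plenary Q&A: starts 2:20pm at or after Sponsor Talk ends 9:20am → clear.
Poster Discussion: starts 3:00pm at or after Sponsor Talk ends 9:20am → clear.
Tutorial Presentation: starts 3:40pm at or after Sponsor Talk ends 9:20am → clear.
Invited Discussion: starts 5:30pm at or after Sponsor Talk ends 9:20am → clear.
Breakout Session: starts 5:50pm at or after Sponsor Talk ends 9:20am → clear.

Yes — the slot is free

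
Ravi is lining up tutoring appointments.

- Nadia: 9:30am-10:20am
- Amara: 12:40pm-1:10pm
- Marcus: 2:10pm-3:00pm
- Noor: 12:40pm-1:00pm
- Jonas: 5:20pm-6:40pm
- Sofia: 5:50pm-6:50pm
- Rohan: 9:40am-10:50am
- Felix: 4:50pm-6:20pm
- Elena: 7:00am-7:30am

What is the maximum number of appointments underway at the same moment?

3

Walk through starts and ends in time order (an end at T is processed before a start at T):
7:00am start Elena → 1
7:30am end Elena → 0
9:30am start Nadia → 1
9:40am start Rohan → 2
10:20am end Nadia → 1
10:50am end Rohan → 0
12:40pm start Amara → 1
12:40pm start Noor → 2
1:00pm end Noor → 1
1:10pm end Amara → 0
2:10pm start Marcus → 1
3:00pm end Marcus → 0
4:50pm start Felix → 1
5:20pm start Jonas → 2
5:50pm start Sofia → 3
6:20pm end Felix → 2
6:40pm end Jonas → 1
6:50pm end Sofia → 0
Peak is 3, at 5:50pm (Felix, Jonas, Sofia).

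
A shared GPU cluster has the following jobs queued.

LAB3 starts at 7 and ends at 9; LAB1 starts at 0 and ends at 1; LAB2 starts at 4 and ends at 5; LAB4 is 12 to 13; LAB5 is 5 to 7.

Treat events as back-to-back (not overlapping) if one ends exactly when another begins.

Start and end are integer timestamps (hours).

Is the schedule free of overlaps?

Two intervals overlap when each starts before the other ends.
Sorted by start: LAB1, LAB2, LAB5, LAB3, LAB4.
LAB2 starts after LAB1 ends, so LAB1 has no further overlaps.
LAB5 starts exactly when LAB2 ends (back-to-back, no overlap), so LAB2 has no further overlaps.
LAB3 starts exactly when LAB5 ends (back-to-back, no overlap), so LAB5 has no further overlaps.
LAB4 starts after LAB3 ends.
Every pair is clear; the schedule has no overlaps.

Yes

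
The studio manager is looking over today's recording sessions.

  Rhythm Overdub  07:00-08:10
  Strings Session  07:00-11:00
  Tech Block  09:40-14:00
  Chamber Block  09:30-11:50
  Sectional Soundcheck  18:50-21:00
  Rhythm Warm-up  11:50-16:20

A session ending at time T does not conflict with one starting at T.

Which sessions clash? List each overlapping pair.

Chamber Block & Strings Session, Chamber Block & Tech Block, Rhythm Overdub & Strings Session, Rhythm Warm-up & Tech Block, Strings Session & Tech Block

Sorted by start: Rhythm Overdub, Strings Session, Chamber Block, Tech Block, Rhythm Warm-up, Sectional Soundcheck.
Strings Session starts before Rhythm Overdub ends → Rhythm Overdub and Strings Session overlap.
Chamber Block starts after Rhythm Overdub ends, so Rhythm Overdub has no further overlaps.
Chamber Block starts before Strings Session ends → Strings Session and Chamber Block overlap.
Tech Block starts before Strings Session ends → Strings Session and Tech Block overlap.
Rhythm Warm-up starts after Strings Session ends, so Strings Session has no further overlaps.
Tech Block starts before Chamber Block ends → Chamber Block and Tech Block overlap.
Rhythm Warm-up starts exactly when Chamber Block ends (back-to-back, no overlap), so Chamber Block has no further overlaps.
Rhythm Warm-up starts before Tech Block ends → Tech Block and Rhythm Warm-up overlap.
Sectional Soundcheck starts after Tech Block ends.
Sectional Soundcheck starts after Rhythm Warm-up ends.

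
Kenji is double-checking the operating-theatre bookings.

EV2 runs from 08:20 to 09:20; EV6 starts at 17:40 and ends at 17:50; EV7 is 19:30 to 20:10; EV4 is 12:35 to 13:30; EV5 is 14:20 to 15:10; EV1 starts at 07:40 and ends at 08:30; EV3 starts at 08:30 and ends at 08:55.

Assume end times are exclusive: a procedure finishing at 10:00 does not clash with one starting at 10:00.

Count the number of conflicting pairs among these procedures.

2

Check each pair: they overlap iff neither finishes before the other starts.
Sorted by start: EV1, EV2, EV3, EV4, EV5, EV6, EV7.
EV2 starts before EV1 ends → EV1 and EV2 overlap.
EV3 starts exactly when EV1 ends (back-to-back, no overlap), so nothing later overlaps EV1 either.
EV3 starts before EV2 ends → EV2 and EV3 overlap.
EV4 starts after EV2 ends, so nothing later overlaps EV2 either.
EV4 starts after EV3 ends, so nothing later overlaps EV3 either.
EV5 starts after EV4 ends, so nothing later overlaps EV4 either.
EV6 starts after EV5 ends, so nothing later overlaps EV5 either.
EV7 starts after EV6 ends.
Overlapping pairs: EV1 & EV2, EV2 & EV3 — 2 in total.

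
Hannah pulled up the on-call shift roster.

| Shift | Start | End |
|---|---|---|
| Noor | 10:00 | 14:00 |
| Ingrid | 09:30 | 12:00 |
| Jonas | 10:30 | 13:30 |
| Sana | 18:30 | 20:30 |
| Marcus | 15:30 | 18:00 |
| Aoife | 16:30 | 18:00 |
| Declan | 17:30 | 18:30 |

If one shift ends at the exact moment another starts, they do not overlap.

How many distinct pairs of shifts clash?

6

Sorted by start: Ingrid, Noor, Jonas, Marcus, Aoife, Declan, Sana.
Noor starts before Ingrid ends → Ingrid and Noor overlap.
Jonas starts before Ingrid ends → Ingrid and Jonas overlap.
Marcus starts after Ingrid ends, so Ingrid has no further overlaps.
Jonas starts before Noor ends → Noor and Jonas overlap.
Marcus starts after Noor ends, so Noor has no further overlaps.
Marcus starts after Jonas ends, so Jonas has no further overlaps.
Aoife starts before Marcus ends → Marcus and Aoife overlap.
Declan starts before Marcus ends → Marcus and Declan overlap.
Sana starts after Marcus ends.
Declan starts before Aoife ends → Aoife and Declan overlap.
Sana starts after Aoife ends.
Sana starts exactly when Declan ends (back-to-back, no overlap).
Overlapping pairs: Aoife & Declan, Aoife & Marcus, Declan & Marcus, Ingrid & Jonas, Ingrid & Noor, Jonas & Noor — 6 in total.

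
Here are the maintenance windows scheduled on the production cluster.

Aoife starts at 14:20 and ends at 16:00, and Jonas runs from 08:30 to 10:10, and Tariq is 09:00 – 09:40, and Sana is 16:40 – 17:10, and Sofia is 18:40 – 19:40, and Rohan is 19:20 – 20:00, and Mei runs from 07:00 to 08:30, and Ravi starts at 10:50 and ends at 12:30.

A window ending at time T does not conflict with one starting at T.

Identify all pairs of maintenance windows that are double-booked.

Two intervals overlap when each starts before the other ends.
Sorted by start: Mei, Jonas, Tariq, Ravi, Aoife, Sana, Sofia, Rohan.
Jonas starts exactly when Mei ends (back-to-back, no overlap), so nothing later overlaps Mei either.
Tariq starts before Jonas ends → Jonas and Tariq overlap.
Ravi starts after Jonas ends, so nothing later overlaps Jonas either.
Ravi starts after Tariq ends, so nothing later overlaps Tariq either.
Aoife starts after Ravi ends, so nothing later overlaps Ravi either.
Sana starts after Aoife ends, so nothing later overlaps Aoife either.
Sofia starts after Sana ends, so nothing later overlaps Sana either.
Rohan starts before Sofia ends → Sofia and Rohan overlap.

Jonas & Tariq, Rohan & Sofia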